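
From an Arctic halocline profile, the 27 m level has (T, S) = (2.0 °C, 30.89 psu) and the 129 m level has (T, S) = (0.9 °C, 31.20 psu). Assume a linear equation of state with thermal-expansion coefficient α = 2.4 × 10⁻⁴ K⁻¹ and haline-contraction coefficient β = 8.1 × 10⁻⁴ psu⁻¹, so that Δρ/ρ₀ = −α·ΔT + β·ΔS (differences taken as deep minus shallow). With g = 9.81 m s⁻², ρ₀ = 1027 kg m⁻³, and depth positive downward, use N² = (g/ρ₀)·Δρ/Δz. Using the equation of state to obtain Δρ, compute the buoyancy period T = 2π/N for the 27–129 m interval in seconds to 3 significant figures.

ΔT = -1.1 K, ΔS = +0.31 psu (deep − shallow).
Δρ/ρ₀ = −αΔT + βΔS = 2.64 × 10⁻⁴ + 2.511 × 10⁻⁴ = 5.151 × 10⁻⁴, so Δρ ≈ 0.5290 kg m⁻³.
N² = (g/ρ₀)·Δρ/Δz = g·(Δρ/ρ₀)/Δz = 9.81 × 5.151 × 10⁻⁴ / 102 = 4.9541 × 10⁻⁵ s⁻².
N = √(4.9541 × 10⁻⁵) = 7.0385 × 10⁻³ rad s⁻¹ → T = 2π/N = 892.69 s ≈ 893 s.

893 s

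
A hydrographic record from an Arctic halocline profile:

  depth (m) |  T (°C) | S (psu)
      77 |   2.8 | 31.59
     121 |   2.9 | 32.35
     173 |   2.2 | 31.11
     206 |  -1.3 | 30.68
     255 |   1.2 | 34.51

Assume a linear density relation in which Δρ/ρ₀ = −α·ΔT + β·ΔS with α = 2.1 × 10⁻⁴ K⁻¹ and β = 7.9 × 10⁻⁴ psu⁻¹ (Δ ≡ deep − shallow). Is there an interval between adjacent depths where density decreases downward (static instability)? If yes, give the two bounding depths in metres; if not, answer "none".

Evaluate Δρ/ρ₀ = −αΔT + βΔS across each adjacent pair:
  77–121 m: −αΔT+βΔS = −(2.1 × 10⁻⁴)(+0.1)+(7.9 × 10⁻⁴)(+0.76) = 5.8 × 10⁻⁴ → stable
  121–173 m: −αΔT+βΔS = −(2.1 × 10⁻⁴)(-0.7)+(7.9 × 10⁻⁴)(-1.24) = -8.3 × 10⁻⁴ → UNSTABLE
  173–206 m: −αΔT+βΔS = −(2.1 × 10⁻⁴)(-3.5)+(7.9 × 10⁻⁴)(-0.43) = 4.0 × 10⁻⁴ → stable
  206–255 m: −αΔT+βΔS = −(2.1 × 10⁻⁴)(+2.5)+(7.9 × 10⁻⁴)(+3.83) = 2.5 × 10⁻³ → stable
The 121–173 m interval has Δρ < 0: lighter water underlies denser water.

121–173 m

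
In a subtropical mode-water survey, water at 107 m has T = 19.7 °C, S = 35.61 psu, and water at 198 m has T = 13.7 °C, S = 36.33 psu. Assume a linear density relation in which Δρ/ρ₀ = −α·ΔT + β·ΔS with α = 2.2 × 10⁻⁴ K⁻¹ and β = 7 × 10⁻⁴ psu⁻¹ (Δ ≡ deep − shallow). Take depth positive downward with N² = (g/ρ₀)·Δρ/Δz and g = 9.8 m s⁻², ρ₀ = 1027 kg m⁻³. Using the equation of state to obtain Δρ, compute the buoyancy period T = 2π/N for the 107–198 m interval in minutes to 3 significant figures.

ΔT = -6.0 K, ΔS = +0.72 psu (deep − shallow).
Δρ/ρ₀ = −αΔT + βΔS = 1.32 × 10⁻³ + 5.04 × 10⁻⁴ = 1.824 × 10⁻³, so Δρ ≈ 1.873 kg m⁻³.
N² = (g/ρ₀)·Δρ/Δz = g·(Δρ/ρ₀)/Δz = 9.8 × 1.824 × 10⁻³ / 91 = 1.9643 × 10⁻⁴ s⁻².
N = √(1.9643 × 10⁻⁴) = 0.014015 rad s⁻¹ → T = 2π/N = 448.32 s = 7.4720 min ≈ 7.47 min.

7.47 min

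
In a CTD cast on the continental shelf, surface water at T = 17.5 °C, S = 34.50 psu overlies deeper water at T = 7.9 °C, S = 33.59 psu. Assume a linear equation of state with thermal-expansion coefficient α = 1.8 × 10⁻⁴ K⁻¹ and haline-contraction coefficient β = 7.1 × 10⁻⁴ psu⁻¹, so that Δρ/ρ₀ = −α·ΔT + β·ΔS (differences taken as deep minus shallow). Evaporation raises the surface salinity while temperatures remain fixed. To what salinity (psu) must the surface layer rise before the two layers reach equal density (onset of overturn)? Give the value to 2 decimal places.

36.02 psu

Neutral buoyancy requires −α(T_deep − T_surf) + β(S_deep − S_surf′) = 0.
S_surf′ = S_deep − (α/β)·ΔT = 33.59 − (1.8 × 10⁻⁴/7.1 × 10⁻⁴)·(-9.6) = 36.0238 psu.
Increase required: 36.0238 − 34.50 = 1.5238 psu.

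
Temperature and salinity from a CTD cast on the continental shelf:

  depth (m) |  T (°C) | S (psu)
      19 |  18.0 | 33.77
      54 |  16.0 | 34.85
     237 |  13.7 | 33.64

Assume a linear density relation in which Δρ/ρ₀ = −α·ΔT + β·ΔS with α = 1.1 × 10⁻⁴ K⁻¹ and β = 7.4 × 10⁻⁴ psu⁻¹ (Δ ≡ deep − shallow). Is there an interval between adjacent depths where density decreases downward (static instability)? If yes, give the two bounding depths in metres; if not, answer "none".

Evaluate Δρ/ρ₀ = −αΔT + βΔS across each adjacent pair:
  19–54 m: −αΔT+βΔS = −(1.1 × 10⁻⁴)(-2.0)+(7.4 × 10⁻⁴)(+1.08) = 1.0 × 10⁻³ → stable
  54–237 m: −αΔT+βΔS = −(1.1 × 10⁻⁴)(-2.3)+(7.4 × 10⁻⁴)(-1.21) = -6.4 × 10⁻⁴ → UNSTABLE
The 54–237 m interval has Δρ < 0: lighter water underlies denser water.

54–237 m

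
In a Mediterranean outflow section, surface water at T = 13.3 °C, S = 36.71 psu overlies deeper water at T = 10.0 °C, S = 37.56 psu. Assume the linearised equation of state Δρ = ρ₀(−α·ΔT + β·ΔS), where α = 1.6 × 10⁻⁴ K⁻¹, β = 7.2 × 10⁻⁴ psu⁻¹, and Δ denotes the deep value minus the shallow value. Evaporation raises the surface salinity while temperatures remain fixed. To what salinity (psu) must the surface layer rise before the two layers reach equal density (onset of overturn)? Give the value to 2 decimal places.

Neutral buoyancy requires −α(T_deep − T_surf) + β(S_deep − S_surf′) = 0.
S_surf′ = S_deep − (α/β)·ΔT = 37.56 − (1.6 × 10⁻⁴/7.2 × 10⁻⁴)·(-3.3) = 38.2933 psu.
Increase required: 38.2933 − 36.71 = 1.5833 psu.

38.29 psu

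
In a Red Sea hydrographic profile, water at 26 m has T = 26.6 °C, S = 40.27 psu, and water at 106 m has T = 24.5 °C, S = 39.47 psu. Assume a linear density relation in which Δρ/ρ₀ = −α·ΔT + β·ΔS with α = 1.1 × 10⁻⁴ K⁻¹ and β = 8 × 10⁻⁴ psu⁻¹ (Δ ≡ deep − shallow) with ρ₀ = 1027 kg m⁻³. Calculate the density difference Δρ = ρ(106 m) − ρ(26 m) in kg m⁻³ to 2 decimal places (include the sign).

ΔT = -2.1 K, ΔS = -0.80 psu (deep − shallow).
Δρ/ρ₀ = −(1.1 × 10⁻⁴)(-2.1) + (8 × 10⁻⁴)(-0.80) = -4.09 × 10⁻⁴.
Δρ = 1027 × (-4.09 × 10⁻⁴) = -0.42 kg m⁻³.
Negative Δρ: lighter below, statically unstable.

-0.42 kg m⁻³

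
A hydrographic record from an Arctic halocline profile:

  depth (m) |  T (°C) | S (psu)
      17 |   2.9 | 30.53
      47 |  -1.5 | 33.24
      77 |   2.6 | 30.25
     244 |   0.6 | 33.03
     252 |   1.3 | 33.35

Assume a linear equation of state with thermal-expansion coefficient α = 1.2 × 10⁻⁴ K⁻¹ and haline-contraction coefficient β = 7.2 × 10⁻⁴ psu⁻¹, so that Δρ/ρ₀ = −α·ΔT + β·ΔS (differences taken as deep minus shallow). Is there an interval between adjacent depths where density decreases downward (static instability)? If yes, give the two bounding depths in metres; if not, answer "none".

47–77 m

Evaluate Δρ/ρ₀ = −αΔT + βΔS across each adjacent pair:
  17–47 m: −αΔT+βΔS = −(1.2 × 10⁻⁴)(-4.4)+(7.2 × 10⁻⁴)(+2.71) = 2.5 × 10⁻³ → stable
  47–77 m: −αΔT+βΔS = −(1.2 × 10⁻⁴)(+4.1)+(7.2 × 10⁻⁴)(-2.99) = -2.6 × 10⁻³ → UNSTABLE
  77–244 m: −αΔT+βΔS = −(1.2 × 10⁻⁴)(-2.0)+(7.2 × 10⁻⁴)(+2.78) = 2.2 × 10⁻³ → stable
  244–252 m: −αΔT+βΔS = −(1.2 × 10⁻⁴)(+0.7)+(7.2 × 10⁻⁴)(+0.32) = 1.5 × 10⁻⁴ → stable
The 47–77 m interval has Δρ < 0: lighter water underlies denser water.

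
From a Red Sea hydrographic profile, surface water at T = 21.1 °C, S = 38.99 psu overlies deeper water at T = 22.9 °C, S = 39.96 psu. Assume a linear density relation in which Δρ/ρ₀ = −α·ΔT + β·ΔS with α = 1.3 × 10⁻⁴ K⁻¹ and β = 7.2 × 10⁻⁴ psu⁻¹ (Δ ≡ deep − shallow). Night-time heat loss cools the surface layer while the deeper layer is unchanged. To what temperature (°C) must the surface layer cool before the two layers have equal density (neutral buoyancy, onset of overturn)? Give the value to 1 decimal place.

Neutral buoyancy requires Δρ = 0, i.e. −α(T_deep − T_surf′) + β(S_deep − S_surf) = 0.
T_surf′ = T_deep − (β/α)·ΔS = 22.9 − (7.2 × 10⁻⁴/1.3 × 10⁻⁴)·(+0.97) = 17.528 °C.
Cooling required: 21.1 − (17.528) = 3.572 °C.

17.5 °C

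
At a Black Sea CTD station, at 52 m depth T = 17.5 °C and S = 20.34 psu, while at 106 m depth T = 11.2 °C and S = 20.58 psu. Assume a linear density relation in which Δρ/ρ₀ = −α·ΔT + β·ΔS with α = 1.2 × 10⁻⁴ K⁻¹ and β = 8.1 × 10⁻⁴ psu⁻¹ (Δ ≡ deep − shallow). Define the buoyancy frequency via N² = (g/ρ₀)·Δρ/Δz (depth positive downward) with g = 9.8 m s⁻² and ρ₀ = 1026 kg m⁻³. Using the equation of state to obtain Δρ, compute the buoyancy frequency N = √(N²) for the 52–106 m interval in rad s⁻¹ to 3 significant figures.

ΔT = -6.3 K, ΔS = +0.24 psu (deep − shallow).
Δρ/ρ₀ = −αΔT + βΔS = 7.56 × 10⁻⁴ + 1.944 × 10⁻⁴ = 9.504 × 10⁻⁴, so Δρ ≈ 0.9751 kg m⁻³.
N² = (g/ρ₀)·Δρ/Δz = g·(Δρ/ρ₀)/Δz = 9.8 × 9.504 × 10⁻⁴ / 54 = 1.7248 × 10⁻⁴ s⁻².
N = √(1.7248 × 10⁻⁴) = 0.013133 rad s⁻¹ ≈ 0.0131 rad s⁻¹.

0.0131 rad s⁻¹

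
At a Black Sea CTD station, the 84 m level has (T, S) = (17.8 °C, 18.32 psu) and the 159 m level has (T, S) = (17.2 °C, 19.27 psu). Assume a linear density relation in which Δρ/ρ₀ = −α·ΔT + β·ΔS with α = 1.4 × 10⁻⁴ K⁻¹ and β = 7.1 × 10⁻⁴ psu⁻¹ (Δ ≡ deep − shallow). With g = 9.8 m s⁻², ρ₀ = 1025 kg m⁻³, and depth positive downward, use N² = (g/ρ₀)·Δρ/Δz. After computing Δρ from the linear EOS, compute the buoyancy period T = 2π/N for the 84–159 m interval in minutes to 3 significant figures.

10.5 min

ΔT = -0.6 K, ΔS = +0.95 psu (deep − shallow).
Δρ/ρ₀ = −αΔT + βΔS = 8.40 × 10⁻⁵ + 6.745 × 10⁻⁴ = 7.585 × 10⁻⁴, so Δρ ≈ 0.7775 kg m⁻³.
N² = (g/ρ₀)·Δρ/Δz = g·(Δρ/ρ₀)/Δz = 9.8 × 7.585 × 10⁻⁴ / 75 = 9.9111 × 10⁻⁵ s⁻².
N = √(9.9111 × 10⁻⁵) = 9.9555 × 10⁻³ rad s⁻¹ → T = 2π/N = 631.13 s = 10.519 min ≈ 10.5 min.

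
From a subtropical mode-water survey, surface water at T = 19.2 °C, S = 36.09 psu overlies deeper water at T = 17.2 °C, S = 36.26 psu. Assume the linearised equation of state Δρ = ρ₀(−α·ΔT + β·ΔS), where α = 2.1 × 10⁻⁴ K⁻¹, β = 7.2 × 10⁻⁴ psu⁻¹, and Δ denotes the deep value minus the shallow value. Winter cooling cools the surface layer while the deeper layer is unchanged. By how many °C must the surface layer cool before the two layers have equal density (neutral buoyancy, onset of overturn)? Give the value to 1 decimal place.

2.6 °C

Neutral buoyancy requires Δρ = 0, i.e. −α(T_deep − T_surf′) + β(S_deep − S_surf) = 0.
T_surf′ = T_deep − (β/α)·ΔS = 17.2 − (7.2 × 10⁻⁴/2.1 × 10⁻⁴)·(+0.17) = 16.617 °C.
Cooling required: 19.2 − (16.617) = 2.583 °C.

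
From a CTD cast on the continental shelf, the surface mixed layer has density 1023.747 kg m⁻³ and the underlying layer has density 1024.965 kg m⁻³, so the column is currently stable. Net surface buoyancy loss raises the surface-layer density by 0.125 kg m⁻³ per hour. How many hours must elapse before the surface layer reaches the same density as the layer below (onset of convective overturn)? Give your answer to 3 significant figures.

9.74 hours

Density deficit of the surface layer: 1024.965 − 1023.747 = 1.218 kg m⁻³.
Required change = 1.218 / 0.125 = 9.74 hours.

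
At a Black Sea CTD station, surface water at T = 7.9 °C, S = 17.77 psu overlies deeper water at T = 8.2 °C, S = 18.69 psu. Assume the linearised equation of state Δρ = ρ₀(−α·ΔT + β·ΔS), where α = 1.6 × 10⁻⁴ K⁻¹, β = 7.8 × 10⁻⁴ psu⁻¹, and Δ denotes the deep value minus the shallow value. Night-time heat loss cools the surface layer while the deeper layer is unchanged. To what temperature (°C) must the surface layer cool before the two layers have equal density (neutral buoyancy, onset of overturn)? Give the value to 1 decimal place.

3.7 °C

Neutral buoyancy requires Δρ = 0, i.e. −α(T_deep − T_surf′) + β(S_deep − S_surf) = 0.
T_surf′ = T_deep − (β/α)·ΔS = 8.2 − (7.8 × 10⁻⁴/1.6 × 10⁻⁴)·(+0.92) = 3.715 °C.
Cooling required: 7.9 − (3.715) = 4.185 °C.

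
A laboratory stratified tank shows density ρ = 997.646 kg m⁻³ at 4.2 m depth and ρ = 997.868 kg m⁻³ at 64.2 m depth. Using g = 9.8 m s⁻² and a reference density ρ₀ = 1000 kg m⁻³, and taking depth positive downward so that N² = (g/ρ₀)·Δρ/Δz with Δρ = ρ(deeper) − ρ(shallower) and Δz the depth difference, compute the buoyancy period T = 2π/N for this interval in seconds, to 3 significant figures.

1.04 × 10³ s

Δρ = 997.868 − 997.646 = 0.222 kg m⁻³ over Δz = 64.2 − 4.2 = 60 m.
N² = (9.8/1000) × (0.222/60) = 3.6260 × 10⁻⁵ s⁻².
N = √(3.6260 × 10⁻⁵) = 6.0216 × 10⁻³ rad s⁻¹, so T = 2π/N = 1.0434 × 10³ s ≈ 1.04 × 10³ s.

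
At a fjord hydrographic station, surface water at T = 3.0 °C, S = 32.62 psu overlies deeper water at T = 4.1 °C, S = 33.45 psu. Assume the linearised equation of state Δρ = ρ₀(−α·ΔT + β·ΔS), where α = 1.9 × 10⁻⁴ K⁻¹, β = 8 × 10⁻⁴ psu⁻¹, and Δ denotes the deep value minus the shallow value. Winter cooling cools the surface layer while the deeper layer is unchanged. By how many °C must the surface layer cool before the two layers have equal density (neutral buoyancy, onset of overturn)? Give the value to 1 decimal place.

Neutral buoyancy requires Δρ = 0, i.e. −α(T_deep − T_surf′) + β(S_deep − S_surf) = 0.
T_surf′ = T_deep − (β/α)·ΔS = 4.1 − (8 × 10⁻⁴/1.9 × 10⁻⁴)·(+0.83) = 0.605 °C.
Cooling required: 3.0 − (0.605) = 2.395 °C.

2.4 °C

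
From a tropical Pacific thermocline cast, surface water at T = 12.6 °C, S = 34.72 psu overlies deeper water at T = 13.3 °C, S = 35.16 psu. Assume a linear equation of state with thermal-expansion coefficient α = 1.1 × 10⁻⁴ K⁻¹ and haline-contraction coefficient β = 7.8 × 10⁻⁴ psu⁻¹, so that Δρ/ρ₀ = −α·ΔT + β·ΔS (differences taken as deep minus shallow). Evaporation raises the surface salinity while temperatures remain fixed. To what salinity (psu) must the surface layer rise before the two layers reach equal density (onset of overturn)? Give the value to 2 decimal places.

35.06 psu

Neutral buoyancy requires −α(T_deep − T_surf) + β(S_deep − S_surf′) = 0.
S_surf′ = S_deep − (α/β)·ΔT = 35.16 − (1.1 × 10⁻⁴/7.8 × 10⁻⁴)·(+0.7) = 35.0613 psu.
Increase required: 35.0613 − 34.72 = 0.3413 psu.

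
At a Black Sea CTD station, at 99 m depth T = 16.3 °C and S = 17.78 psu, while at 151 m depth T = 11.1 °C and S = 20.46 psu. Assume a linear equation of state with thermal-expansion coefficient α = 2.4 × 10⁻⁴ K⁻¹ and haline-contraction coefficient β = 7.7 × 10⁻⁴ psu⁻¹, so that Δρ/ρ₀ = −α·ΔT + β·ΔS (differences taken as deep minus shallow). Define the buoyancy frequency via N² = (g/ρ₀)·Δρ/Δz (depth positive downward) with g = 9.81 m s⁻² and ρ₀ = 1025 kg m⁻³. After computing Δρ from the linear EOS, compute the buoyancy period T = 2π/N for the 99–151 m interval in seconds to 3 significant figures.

251 s

ΔT = -5.2 K, ΔS = +2.68 psu (deep − shallow).
Δρ/ρ₀ = −αΔT + βΔS = 1.248 × 10⁻³ + 2.0636 × 10⁻³ = 3.3116 × 10⁻³, so Δρ ≈ 3.394 kg m⁻³.
N² = (g/ρ₀)·Δρ/Δz = g·(Δρ/ρ₀)/Δz = 9.81 × 3.3116 × 10⁻³ / 52 = 6.2475 × 10⁻⁴ s⁻².
N = √(6.2475 × 10⁻⁴) = 0.024995 rad s⁻¹ → T = 2π/N = 251.38 s ≈ 251 s.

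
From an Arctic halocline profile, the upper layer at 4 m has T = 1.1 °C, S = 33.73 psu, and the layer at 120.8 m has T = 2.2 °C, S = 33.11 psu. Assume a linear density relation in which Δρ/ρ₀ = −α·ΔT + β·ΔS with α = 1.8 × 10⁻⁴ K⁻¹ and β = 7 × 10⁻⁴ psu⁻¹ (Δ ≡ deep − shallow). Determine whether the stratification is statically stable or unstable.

ΔT = 2.2 − 1.1 = +1.1 K and ΔS = 33.11 − 33.73 = -0.62 psu (deep − shallow).
−αΔT = -1.98 × 10⁻⁴; βΔS = -4.34 × 10⁻⁴; sum Δρ/ρ₀ = -6.32 × 10⁻⁴.
Δρ/ρ₀ < 0, so Δρ < 0: deeper water is lighter → statically unstable; the column would overturn.

unstable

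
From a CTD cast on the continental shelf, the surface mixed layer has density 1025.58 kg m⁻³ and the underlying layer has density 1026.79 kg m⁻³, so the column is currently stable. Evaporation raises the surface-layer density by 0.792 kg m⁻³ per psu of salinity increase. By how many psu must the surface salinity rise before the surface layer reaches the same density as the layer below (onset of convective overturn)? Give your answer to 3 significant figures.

1.53 psu

Density deficit of the surface layer: 1026.79 − 1025.58 = 1.21 kg m⁻³.
Required change = 1.21 / 0.792 = 1.53 psu.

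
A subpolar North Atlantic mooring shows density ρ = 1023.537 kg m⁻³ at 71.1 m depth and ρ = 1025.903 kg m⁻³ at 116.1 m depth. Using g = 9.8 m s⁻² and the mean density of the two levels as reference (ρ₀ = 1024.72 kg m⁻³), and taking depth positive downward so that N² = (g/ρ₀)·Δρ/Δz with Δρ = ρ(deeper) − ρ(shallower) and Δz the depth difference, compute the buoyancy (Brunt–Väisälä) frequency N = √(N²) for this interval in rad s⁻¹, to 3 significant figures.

0.0224 rad s⁻¹

Δρ = 1025.903 − 1023.537 = 2.366 kg m⁻³ over Δz = 116.1 − 71.1 = 45 m.
N² = (9.8/1024.72) × (2.366/45) = 5.0283 × 10⁻⁴ s⁻².
N = √(5.0283 × 10⁻⁴) = 0.022424 rad s⁻¹ ≈ 0.0224 rad s⁻¹.
A positive N² confirms static stability across the interval.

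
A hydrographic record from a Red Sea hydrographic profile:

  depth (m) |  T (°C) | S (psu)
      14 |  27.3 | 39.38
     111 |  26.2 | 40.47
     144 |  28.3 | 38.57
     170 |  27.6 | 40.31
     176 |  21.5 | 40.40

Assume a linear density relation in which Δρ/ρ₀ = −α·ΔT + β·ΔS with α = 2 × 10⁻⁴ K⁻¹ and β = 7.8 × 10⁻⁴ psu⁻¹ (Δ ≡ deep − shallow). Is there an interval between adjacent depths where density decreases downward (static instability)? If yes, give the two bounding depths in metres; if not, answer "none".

111–144 m

Evaluate Δρ/ρ₀ = −αΔT + βΔS across each adjacent pair:
  14–111 m: −αΔT+βΔS = −(2 × 10⁻⁴)(-1.1)+(7.8 × 10⁻⁴)(+1.09) = 1.1 × 10⁻³ → stable
  111–144 m: −αΔT+βΔS = −(2 × 10⁻⁴)(+2.1)+(7.8 × 10⁻⁴)(-1.90) = -1.9 × 10⁻³ → UNSTABLE
  144–170 m: −αΔT+βΔS = −(2 × 10⁻⁴)(-0.7)+(7.8 × 10⁻⁴)(+1.74) = 1.5 × 10⁻³ → stable
  170–176 m: −αΔT+βΔS = −(2 × 10⁻⁴)(-6.1)+(7.8 × 10⁻⁴)(+0.09) = 1.3 × 10⁻³ → stable
The 111–144 m interval has Δρ < 0: lighter water underlies denser water.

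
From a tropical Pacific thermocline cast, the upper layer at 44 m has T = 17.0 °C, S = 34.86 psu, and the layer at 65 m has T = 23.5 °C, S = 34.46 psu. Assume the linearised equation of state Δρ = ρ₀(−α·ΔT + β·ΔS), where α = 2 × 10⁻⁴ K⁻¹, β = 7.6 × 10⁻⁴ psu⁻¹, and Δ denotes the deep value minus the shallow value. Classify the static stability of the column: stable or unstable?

unstable

ΔT = 23.5 − 17.0 = +6.5 K and ΔS = 34.46 − 34.86 = -0.40 psu (deep − shallow).
−αΔT = -1.30 × 10⁻³; βΔS = -3.04 × 10⁻⁴; sum Δρ/ρ₀ = -1.604 × 10⁻³.
Δρ/ρ₀ < 0, so Δρ < 0: deeper water is lighter → statically unstable; the column would overturn.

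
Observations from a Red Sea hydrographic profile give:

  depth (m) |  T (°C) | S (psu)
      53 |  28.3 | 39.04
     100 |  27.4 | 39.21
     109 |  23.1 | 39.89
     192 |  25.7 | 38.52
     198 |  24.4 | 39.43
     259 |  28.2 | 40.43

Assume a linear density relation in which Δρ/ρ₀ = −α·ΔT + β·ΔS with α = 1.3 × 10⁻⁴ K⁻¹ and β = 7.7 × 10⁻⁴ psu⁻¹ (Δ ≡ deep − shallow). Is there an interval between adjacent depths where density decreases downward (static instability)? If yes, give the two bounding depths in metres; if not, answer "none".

109–192 m

Evaluate Δρ/ρ₀ = −αΔT + βΔS across each adjacent pair:
  53–100 m: −αΔT+βΔS = −(1.3 × 10⁻⁴)(-0.9)+(7.7 × 10⁻⁴)(+0.17) = 2.5 × 10⁻⁴ → stable
  100–109 m: −αΔT+βΔS = −(1.3 × 10⁻⁴)(-4.3)+(7.7 × 10⁻⁴)(+0.68) = 1.1 × 10⁻³ → stable
  109–192 m: −αΔT+βΔS = −(1.3 × 10⁻⁴)(+2.6)+(7.7 × 10⁻⁴)(-1.37) = -1.4 × 10⁻³ → UNSTABLE
  192–198 m: −αΔT+βΔS = −(1.3 × 10⁻⁴)(-1.3)+(7.7 × 10⁻⁴)(+0.91) = 8.7 × 10⁻⁴ → stable
  198–259 m: −αΔT+βΔS = −(1.3 × 10⁻⁴)(+3.8)+(7.7 × 10⁻⁴)(+1.00) = 2.8 × 10⁻⁴ → stable
The 109–192 m interval has Δρ < 0: lighter water underlies denser water.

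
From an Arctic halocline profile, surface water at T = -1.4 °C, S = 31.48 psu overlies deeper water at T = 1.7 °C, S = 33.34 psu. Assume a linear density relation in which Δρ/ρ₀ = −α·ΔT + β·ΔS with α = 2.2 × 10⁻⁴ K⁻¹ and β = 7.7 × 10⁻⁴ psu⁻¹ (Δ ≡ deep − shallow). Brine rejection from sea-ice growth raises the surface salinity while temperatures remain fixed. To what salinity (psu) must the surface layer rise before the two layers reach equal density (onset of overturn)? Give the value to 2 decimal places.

Neutral buoyancy requires −α(T_deep − T_surf) + β(S_deep − S_surf′) = 0.
S_surf′ = S_deep − (α/β)·ΔT = 33.34 − (2.2 × 10⁻⁴/7.7 × 10⁻⁴)·(+3.1) = 32.4543 psu.
Increase required: 32.4543 − 31.48 = 0.9743 psu.

32.45 psu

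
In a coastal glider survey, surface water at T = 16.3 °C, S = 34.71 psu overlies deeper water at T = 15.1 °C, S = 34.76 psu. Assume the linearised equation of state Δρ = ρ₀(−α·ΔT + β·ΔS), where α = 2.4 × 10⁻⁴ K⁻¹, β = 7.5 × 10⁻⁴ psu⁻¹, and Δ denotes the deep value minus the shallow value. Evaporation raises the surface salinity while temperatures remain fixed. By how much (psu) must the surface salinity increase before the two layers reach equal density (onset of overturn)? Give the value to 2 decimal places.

Neutral buoyancy requires −α(T_deep − T_surf) + β(S_deep − S_surf′) = 0.
S_surf′ = S_deep − (α/β)·ΔT = 34.76 − (2.4 × 10⁻⁴/7.5 × 10⁻⁴)·(-1.2) = 35.1440 psu.
Increase required: 35.1440 − 34.71 = 0.4340 psu.

0.43 psu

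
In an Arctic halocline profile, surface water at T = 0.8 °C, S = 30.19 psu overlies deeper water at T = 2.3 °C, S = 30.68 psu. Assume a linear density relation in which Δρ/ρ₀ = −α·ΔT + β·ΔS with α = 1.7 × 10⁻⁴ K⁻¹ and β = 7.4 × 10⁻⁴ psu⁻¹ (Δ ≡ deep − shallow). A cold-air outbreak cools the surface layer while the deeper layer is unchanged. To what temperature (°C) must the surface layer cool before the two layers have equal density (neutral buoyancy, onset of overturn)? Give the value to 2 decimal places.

Neutral buoyancy requires Δρ = 0, i.e. −α(T_deep − T_surf′) + β(S_deep − S_surf) = 0.
T_surf′ = T_deep − (β/α)·ΔS = 2.3 − (7.4 × 10⁻⁴/1.7 × 10⁻⁴)·(+0.49) = 0.1671 °C.
Cooling required: 0.8 − (0.1671) = 0.6329 °C.

0.17 °C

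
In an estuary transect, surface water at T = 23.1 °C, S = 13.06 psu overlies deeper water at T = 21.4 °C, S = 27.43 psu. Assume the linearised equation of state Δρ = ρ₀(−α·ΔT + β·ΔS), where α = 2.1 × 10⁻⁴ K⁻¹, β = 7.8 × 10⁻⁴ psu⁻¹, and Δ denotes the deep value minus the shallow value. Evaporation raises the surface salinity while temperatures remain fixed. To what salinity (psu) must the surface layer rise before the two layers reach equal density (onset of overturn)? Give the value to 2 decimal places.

27.89 psu

Neutral buoyancy requires −α(T_deep − T_surf) + β(S_deep − S_surf′) = 0.
S_surf′ = S_deep − (α/β)·ΔT = 27.43 − (2.1 × 10⁻⁴/7.8 × 10⁻⁴)·(-1.7) = 27.8877 psu.
Increase required: 27.8877 − 13.06 = 14.8277 psu.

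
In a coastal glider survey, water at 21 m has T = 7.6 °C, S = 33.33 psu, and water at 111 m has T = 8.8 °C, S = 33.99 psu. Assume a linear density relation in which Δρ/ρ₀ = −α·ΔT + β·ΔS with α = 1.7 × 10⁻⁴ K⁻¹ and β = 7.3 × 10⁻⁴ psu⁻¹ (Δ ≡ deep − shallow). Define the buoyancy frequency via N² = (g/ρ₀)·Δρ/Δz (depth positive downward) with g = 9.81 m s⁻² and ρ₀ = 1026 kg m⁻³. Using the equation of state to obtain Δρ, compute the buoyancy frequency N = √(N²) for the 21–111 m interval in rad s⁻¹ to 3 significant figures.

5.50 × 10⁻³ rad s⁻¹

ΔT = +1.2 K, ΔS = +0.66 psu (deep − shallow).
Δρ/ρ₀ = −αΔT + βΔS = -2.04 × 10⁻⁴ + 4.818 × 10⁻⁴ = 2.778 × 10⁻⁴, so Δρ ≈ 0.2850 kg m⁻³.
N² = (g/ρ₀)·Δρ/Δz = g·(Δρ/ρ₀)/Δz = 9.81 × 2.778 × 10⁻⁴ / 90 = 3.0280 × 10⁻⁵ s⁻².
N = √(3.0280 × 10⁻⁵) = 5.5027 × 10⁻³ rad s⁻¹ ≈ 5.50 × 10⁻³ rad s⁻¹.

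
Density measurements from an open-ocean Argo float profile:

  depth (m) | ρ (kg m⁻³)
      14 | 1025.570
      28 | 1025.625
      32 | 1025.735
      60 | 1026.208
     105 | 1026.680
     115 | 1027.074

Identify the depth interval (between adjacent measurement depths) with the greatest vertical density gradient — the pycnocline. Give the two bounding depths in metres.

105–115 m

Compute the density gradient over each adjacent pair:
  14–28 m: Δρ/Δz = 0.055/14 = 3.9 × 10⁻³ kg m⁻⁴
  28–32 m: Δρ/Δz = 0.110/4 = 0.028 kg m⁻⁴
  32–60 m: Δρ/Δz = 0.473/28 = 0.017 kg m⁻⁴
  60–105 m: Δρ/Δz = 0.472/45 = 0.010 kg m⁻⁴
  105–115 m: Δρ/Δz = 0.394/10 = 0.039 kg m⁻⁴
The largest gradient is in the 105–115 m interval — the pycnocline.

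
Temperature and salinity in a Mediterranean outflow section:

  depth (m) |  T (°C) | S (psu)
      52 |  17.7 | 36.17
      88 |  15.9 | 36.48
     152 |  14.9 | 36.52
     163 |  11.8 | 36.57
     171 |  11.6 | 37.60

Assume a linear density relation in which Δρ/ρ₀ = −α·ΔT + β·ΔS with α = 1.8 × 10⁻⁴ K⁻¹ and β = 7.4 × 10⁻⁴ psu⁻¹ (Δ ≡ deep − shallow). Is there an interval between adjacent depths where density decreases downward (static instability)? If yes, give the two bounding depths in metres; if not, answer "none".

Evaluate Δρ/ρ₀ = −αΔT + βΔS across each adjacent pair:
  52–88 m: −αΔT+βΔS = −(1.8 × 10⁻⁴)(-1.8)+(7.4 × 10⁻⁴)(+0.31) = 5.5 × 10⁻⁴ → stable
  88–152 m: −αΔT+βΔS = −(1.8 × 10⁻⁴)(-1.0)+(7.4 × 10⁻⁴)(+0.04) = 2.1 × 10⁻⁴ → stable
  152–163 m: −αΔT+βΔS = −(1.8 × 10⁻⁴)(-3.1)+(7.4 × 10⁻⁴)(+0.05) = 6.0 × 10⁻⁴ → stable
  163–171 m: −αΔT+βΔS = −(1.8 × 10⁻⁴)(-0.2)+(7.4 × 10⁻⁴)(+1.03) = 8.0 × 10⁻⁴ → stable
Every interval has Δρ > 0: the column is stably stratified throughout.

none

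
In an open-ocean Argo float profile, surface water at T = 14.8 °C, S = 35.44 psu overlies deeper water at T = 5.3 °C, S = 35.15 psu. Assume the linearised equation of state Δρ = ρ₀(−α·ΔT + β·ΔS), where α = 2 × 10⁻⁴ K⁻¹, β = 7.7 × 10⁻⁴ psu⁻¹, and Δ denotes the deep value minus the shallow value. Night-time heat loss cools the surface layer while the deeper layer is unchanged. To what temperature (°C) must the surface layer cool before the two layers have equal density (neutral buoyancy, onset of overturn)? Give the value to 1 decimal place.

Neutral buoyancy requires Δρ = 0, i.e. −α(T_deep − T_surf′) + β(S_deep − S_surf) = 0.
T_surf′ = T_deep − (β/α)·ΔS = 5.3 − (7.7 × 10⁻⁴/2 × 10⁻⁴)·(-0.29) = 6.416 °C.
Cooling required: 14.8 − (6.416) = 8.384 °C.

6.4 °C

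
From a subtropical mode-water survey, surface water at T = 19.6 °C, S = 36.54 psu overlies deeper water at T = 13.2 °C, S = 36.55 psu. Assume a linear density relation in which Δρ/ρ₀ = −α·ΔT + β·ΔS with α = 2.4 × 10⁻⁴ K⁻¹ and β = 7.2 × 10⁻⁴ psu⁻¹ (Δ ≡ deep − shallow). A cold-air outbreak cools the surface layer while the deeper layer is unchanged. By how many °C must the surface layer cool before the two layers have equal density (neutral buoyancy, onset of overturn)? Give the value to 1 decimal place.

6.4 °C

Neutral buoyancy requires Δρ = 0, i.e. −α(T_deep − T_surf′) + β(S_deep − S_surf) = 0.
T_surf′ = T_deep − (β/α)·ΔS = 13.2 − (7.2 × 10⁻⁴/2.4 × 10⁻⁴)·(+0.01) = 13.170 °C.
Cooling required: 19.6 − (13.170) = 6.430 °C.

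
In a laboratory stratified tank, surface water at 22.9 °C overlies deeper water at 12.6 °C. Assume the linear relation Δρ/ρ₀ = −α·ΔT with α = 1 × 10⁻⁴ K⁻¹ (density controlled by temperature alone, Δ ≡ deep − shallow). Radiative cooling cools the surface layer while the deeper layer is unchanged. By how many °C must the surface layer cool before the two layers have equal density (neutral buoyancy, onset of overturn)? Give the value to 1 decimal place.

With temperature the only control, equal density requires T_surf′ = T_deep.
T_surf′ = 12.6 °C.
Cooling required: 22.9 − 12.6 = 10.3 °C.

10.3 °C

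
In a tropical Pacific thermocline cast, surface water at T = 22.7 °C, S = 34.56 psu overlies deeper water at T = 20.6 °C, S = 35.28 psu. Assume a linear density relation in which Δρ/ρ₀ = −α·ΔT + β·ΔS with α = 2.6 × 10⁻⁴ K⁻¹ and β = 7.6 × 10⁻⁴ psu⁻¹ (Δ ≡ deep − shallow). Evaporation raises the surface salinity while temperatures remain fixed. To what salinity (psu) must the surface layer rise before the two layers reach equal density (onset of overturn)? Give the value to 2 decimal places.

Neutral buoyancy requires −α(T_deep − T_surf) + β(S_deep − S_surf′) = 0.
S_surf′ = S_deep − (α/β)·ΔT = 35.28 − (2.6 × 10⁻⁴/7.6 × 10⁻⁴)·(-2.1) = 35.9984 psu.
Increase required: 35.9984 − 34.56 = 1.4384 psu.

36.00 psu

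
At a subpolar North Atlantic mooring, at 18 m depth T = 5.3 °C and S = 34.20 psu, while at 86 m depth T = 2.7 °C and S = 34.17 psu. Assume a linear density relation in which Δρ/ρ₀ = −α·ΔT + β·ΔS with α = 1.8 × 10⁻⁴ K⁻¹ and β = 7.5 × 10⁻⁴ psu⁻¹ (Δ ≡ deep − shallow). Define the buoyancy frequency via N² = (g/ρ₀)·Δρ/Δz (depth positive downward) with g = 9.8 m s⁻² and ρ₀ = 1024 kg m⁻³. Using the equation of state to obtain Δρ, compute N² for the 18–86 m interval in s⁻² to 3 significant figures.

ΔT = -2.6 K, ΔS = -0.03 psu (deep − shallow).
Δρ/ρ₀ = −αΔT + βΔS = 4.68 × 10⁻⁴ − 2.25 × 10⁻⁵ = 4.455 × 10⁻⁴, so Δρ ≈ 0.4562 kg m⁻³.
N² = (g/ρ₀)·Δρ/Δz = g·(Δρ/ρ₀)/Δz = 9.8 × 4.455 × 10⁻⁴ / 68 = 6.4204 × 10⁻⁵ s⁻² ≈ 6.42 × 10⁻⁵ s⁻².

6.42 × 10⁻⁵ s⁻²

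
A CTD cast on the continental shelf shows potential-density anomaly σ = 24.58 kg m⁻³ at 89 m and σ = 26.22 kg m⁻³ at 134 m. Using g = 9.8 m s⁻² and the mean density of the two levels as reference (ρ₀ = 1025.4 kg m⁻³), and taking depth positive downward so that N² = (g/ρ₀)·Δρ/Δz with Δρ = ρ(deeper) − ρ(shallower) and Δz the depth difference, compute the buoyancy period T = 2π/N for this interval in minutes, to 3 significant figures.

5.61 min

Δρ = 1026.22 − 1024.58 = 1.64 kg m⁻³ over Δz = 134 − 89 = 45 m.
N² = (9.8/1025.4) × (1.64/45) = 3.4831 × 10⁻⁴ s⁻².
N = √(3.4831 × 10⁻⁴) = 0.018663 rad s⁻¹, so T = 2π/N = 336.67 s = 5.6112 min ≈ 5.61 min.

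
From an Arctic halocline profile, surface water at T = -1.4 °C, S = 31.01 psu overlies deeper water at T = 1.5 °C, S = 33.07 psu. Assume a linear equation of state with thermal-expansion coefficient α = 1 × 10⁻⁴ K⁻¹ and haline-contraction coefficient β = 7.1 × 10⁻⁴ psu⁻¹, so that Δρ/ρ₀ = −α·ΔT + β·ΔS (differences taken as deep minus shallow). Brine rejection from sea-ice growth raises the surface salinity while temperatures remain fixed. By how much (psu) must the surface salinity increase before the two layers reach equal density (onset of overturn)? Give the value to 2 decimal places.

1.65 psu

Neutral buoyancy requires −α(T_deep − T_surf) + β(S_deep − S_surf′) = 0.
S_surf′ = S_deep − (α/β)·ΔT = 33.07 − (1 × 10⁻⁴/7.1 × 10⁻⁴)·(+2.9) = 32.6615 psu.
Increase required: 32.6615 − 31.01 = 1.6515 psu.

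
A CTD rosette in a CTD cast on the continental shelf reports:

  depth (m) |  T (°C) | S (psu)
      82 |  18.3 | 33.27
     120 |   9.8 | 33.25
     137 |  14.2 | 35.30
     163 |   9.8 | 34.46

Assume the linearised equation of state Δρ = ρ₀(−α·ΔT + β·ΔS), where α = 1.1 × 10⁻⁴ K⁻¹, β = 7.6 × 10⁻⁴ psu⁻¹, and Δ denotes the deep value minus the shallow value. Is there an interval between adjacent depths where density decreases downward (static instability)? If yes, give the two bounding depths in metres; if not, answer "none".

137–163 m

Evaluate Δρ/ρ₀ = −αΔT + βΔS across each adjacent pair:
  82–120 m: −αΔT+βΔS = −(1.1 × 10⁻⁴)(-8.5)+(7.6 × 10⁻⁴)(-0.02) = 9.2 × 10⁻⁴ → stable
  120–137 m: −αΔT+βΔS = −(1.1 × 10⁻⁴)(+4.4)+(7.6 × 10⁻⁴)(+2.05) = 1.1 × 10⁻³ → stable
  137–163 m: −αΔT+βΔS = −(1.1 × 10⁻⁴)(-4.4)+(7.6 × 10⁻⁴)(-0.84) = -1.5 × 10⁻⁴ → UNSTABLE
The 137–163 m interval has Δρ < 0: lighter water underlies denser water.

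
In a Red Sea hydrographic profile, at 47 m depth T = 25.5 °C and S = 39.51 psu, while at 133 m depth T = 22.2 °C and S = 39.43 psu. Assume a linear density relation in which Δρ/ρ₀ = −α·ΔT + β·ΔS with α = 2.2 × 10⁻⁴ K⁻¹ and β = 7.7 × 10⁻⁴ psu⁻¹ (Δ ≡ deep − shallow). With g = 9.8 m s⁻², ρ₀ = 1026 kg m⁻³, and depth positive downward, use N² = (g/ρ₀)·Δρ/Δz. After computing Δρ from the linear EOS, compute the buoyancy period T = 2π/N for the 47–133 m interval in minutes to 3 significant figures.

ΔT = -3.3 K, ΔS = -0.08 psu (deep − shallow).
Δρ/ρ₀ = −αΔT + βΔS = 7.26 × 10⁻⁴ − 6.16 × 10⁻⁵ = 6.644 × 10⁻⁴, so Δρ ≈ 0.6817 kg m⁻³.
N² = (g/ρ₀)·Δρ/Δz = g·(Δρ/ρ₀)/Δz = 9.8 × 6.644 × 10⁻⁴ / 86 = 7.5711 × 10⁻⁵ s⁻².
N = √(7.5711 × 10⁻⁵) = 8.7012 × 10⁻³ rad s⁻¹ → T = 2π/N = 722.11 s = 12.035 min ≈ 12.0 min.

12.0 min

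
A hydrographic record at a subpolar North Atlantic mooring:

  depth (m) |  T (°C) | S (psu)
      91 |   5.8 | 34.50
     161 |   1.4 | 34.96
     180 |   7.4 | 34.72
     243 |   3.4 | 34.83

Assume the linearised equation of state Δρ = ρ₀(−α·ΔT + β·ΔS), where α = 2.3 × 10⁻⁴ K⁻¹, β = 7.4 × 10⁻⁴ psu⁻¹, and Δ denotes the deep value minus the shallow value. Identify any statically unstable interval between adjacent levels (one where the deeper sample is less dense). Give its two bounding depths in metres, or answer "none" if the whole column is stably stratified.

Evaluate Δρ/ρ₀ = −αΔT + βΔS across each adjacent pair:
  91–161 m: −αΔT+βΔS = −(2.3 × 10⁻⁴)(-4.4)+(7.4 × 10⁻⁴)(+0.46) = 1.4 × 10⁻³ → stable
  161–180 m: −αΔT+βΔS = −(2.3 × 10⁻⁴)(+6.0)+(7.4 × 10⁻⁴)(-0.24) = -1.6 × 10⁻³ → UNSTABLE
  180–243 m: −αΔT+βΔS = −(2.3 × 10⁻⁴)(-4.0)+(7.4 × 10⁻⁴)(+0.11) = 1.0 × 10⁻³ → stable
The 161–180 m interval has Δρ < 0: lighter water underlies denser water.

161–180 m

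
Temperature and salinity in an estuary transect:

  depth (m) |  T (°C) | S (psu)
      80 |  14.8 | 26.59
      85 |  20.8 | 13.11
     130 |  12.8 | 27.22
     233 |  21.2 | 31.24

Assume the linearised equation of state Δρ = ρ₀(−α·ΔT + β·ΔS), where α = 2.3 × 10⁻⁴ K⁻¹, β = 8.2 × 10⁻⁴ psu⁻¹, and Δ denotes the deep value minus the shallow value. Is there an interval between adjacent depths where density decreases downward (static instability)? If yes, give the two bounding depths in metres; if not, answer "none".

Evaluate Δρ/ρ₀ = −αΔT + βΔS across each adjacent pair:
  80–85 m: −αΔT+βΔS = −(2.3 × 10⁻⁴)(+6.0)+(8.2 × 10⁻⁴)(-13.48) = -0.012 → UNSTABLE
  85–130 m: −αΔT+βΔS = −(2.3 × 10⁻⁴)(-8.0)+(8.2 × 10⁻⁴)(+14.11) = 0.013 → stable
  130–233 m: −αΔT+βΔS = −(2.3 × 10⁻⁴)(+8.4)+(8.2 × 10⁻⁴)(+4.02) = 1.4 × 10⁻³ → stable
The 80–85 m interval has Δρ < 0: lighter water underlies denser water.

80–85 m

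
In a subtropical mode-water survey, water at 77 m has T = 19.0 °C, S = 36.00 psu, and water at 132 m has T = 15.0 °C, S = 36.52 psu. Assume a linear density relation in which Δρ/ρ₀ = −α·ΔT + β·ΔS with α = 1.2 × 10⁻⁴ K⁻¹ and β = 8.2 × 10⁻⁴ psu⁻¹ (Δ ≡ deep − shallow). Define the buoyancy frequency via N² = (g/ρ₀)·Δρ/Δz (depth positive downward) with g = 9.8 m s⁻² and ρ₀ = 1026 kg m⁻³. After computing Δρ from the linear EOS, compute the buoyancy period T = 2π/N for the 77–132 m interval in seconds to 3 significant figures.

494 s

ΔT = -4.0 K, ΔS = +0.52 psu (deep − shallow).
Δρ/ρ₀ = −αΔT + βΔS = 4.80 × 10⁻⁴ + 4.264 × 10⁻⁴ = 9.064 × 10⁻⁴, so Δρ ≈ 0.9300 kg m⁻³.
N² = (g/ρ₀)·Δρ/Δz = g·(Δρ/ρ₀)/Δz = 9.8 × 9.064 × 10⁻⁴ / 55 = 1.6150 × 10⁻⁴ s⁻².
N = √(1.6150 × 10⁻⁴) = 0.012708 rad s⁻¹ → T = 2π/N = 494.43 s ≈ 494 s.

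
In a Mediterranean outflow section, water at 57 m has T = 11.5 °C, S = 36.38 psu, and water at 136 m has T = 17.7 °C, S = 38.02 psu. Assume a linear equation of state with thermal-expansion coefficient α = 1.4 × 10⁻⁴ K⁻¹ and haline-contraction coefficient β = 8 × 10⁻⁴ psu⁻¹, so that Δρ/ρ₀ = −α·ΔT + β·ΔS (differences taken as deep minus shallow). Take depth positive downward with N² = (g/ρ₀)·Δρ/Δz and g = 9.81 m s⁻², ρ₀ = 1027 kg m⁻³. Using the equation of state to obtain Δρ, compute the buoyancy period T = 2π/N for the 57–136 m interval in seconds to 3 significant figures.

846 s

ΔT = +6.2 K, ΔS = +1.64 psu (deep − shallow).
Δρ/ρ₀ = −αΔT + βΔS = -8.68 × 10⁻⁴ + 1.312 × 10⁻³ = 4.44 × 10⁻⁴, so Δρ ≈ 0.4560 kg m⁻³.
N² = (g/ρ₀)·Δρ/Δz = g·(Δρ/ρ₀)/Δz = 9.81 × 4.44 × 10⁻⁴ / 79 = 5.5135 × 10⁻⁵ s⁻².
N = √(5.5135 × 10⁻⁵) = 7.4253 × 10⁻³ rad s⁻¹ → T = 2π/N = 846.19 s ≈ 846 s.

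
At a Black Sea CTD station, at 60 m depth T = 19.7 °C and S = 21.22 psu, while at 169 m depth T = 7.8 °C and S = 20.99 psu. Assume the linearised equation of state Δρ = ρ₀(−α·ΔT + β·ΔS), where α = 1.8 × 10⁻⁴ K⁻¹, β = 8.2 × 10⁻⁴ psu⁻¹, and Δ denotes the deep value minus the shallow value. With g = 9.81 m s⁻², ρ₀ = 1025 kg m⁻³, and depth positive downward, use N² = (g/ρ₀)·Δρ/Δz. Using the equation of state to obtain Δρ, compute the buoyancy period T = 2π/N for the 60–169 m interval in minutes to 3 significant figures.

7.90 min

ΔT = -11.9 K, ΔS = -0.23 psu (deep − shallow).
Δρ/ρ₀ = −αΔT + βΔS = 2.142 × 10⁻³ − 1.886 × 10⁻⁴ = 1.9534 × 10⁻³, so Δρ ≈ 2.002 kg m⁻³.
N² = (g/ρ₀)·Δρ/Δz = g·(Δρ/ρ₀)/Δz = 9.81 × 1.9534 × 10⁻³ / 109 = 1.7581 × 10⁻⁴ s⁻².
N = √(1.7581 × 10⁻⁴) = 0.013259 rad s⁻¹ → T = 2π/N = 473.88 s = 7.8980 min ≈ 7.90 min.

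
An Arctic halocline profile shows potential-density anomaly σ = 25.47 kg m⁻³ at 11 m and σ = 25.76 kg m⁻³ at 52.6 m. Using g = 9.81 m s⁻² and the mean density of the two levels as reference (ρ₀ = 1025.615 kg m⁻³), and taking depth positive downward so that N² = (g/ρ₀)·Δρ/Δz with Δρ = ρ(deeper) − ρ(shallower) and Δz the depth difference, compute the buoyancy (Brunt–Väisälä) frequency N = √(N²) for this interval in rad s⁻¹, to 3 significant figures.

Δρ = 1025.76 − 1025.47 = 0.29 kg m⁻³ over Δz = 52.6 − 11 = 41.6 m.
N² = (9.81/1025.615) × (0.29/41.6) = 6.6679 × 10⁻⁵ s⁻².
N = √(6.6679 × 10⁻⁵) = 8.1657 × 10⁻³ rad s⁻¹ ≈ 8.17 × 10⁻³ rad s⁻¹.

8.17 × 10⁻³ rad s⁻¹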